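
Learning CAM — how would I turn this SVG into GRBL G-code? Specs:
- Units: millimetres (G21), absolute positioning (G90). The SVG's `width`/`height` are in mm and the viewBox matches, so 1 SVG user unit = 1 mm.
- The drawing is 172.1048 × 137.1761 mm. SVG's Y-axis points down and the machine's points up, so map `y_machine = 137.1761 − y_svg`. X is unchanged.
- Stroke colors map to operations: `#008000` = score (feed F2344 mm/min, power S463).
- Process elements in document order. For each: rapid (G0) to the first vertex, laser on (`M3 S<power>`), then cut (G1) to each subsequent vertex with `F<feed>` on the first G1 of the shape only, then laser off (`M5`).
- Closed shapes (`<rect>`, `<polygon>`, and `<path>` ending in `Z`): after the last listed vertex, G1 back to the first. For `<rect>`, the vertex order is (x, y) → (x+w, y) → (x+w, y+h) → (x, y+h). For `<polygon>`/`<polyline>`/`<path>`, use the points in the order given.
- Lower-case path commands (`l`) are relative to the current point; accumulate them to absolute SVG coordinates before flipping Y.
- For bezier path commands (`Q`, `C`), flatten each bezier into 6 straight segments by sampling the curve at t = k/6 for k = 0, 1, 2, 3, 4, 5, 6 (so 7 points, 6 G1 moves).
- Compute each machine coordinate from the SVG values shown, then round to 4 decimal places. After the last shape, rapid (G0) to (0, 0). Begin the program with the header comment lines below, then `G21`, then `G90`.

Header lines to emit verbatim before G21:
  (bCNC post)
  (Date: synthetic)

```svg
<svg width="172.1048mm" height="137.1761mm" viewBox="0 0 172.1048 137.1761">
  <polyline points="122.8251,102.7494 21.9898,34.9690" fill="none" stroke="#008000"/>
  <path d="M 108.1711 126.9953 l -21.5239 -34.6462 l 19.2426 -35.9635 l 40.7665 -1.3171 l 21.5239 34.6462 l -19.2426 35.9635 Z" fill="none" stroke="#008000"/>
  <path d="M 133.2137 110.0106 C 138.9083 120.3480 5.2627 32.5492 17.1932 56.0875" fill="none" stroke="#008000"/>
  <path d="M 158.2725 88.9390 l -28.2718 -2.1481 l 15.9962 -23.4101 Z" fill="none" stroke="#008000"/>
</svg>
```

(bCNC post)
(Date: synthetic)
G21
G90
G0 X122.8251 Y34.4267
M3 S463
G1 X21.9898 Y102.2071 F2344
M5
G0 X108.1711 Y10.1808
M3 S463
G1 X86.6472 Y44.8270 F2344
G1 X105.8898 Y80.7905
G1 X146.6563 Y82.1076
G1 X168.1802 Y47.4614
G1 X148.9376 Y11.4979
G1 X108.1711 Y10.1808
M5
G0 X133.2137 Y27.1655
M3 S463
G1 X125.7684 Y29.2050 F2344
G1 X103.0140 Y41.7819
G1 X72.8650 Y59.0774
G1 X43.2356 Y75.2728
G1 X22.0402 Y84.5494
G1 X17.1932 Y81.0886
M5
G0 X158.2725 Y48.2371
M3 S463
G1 X130.0007 Y50.3852 F2344
G1 X145.9969 Y73.7953
G1 X158.2725 Y48.2371
M5
G0 X0.0000 Y0.0000

viewBox `0 0 172.1048 137.1761` with mm width/height → 1 unit = 1 mm. Flip: y_m = 137.1761 − y_svg.

**Shape 1** — `<polyline>` line segment, stroke `#008000` → score (S463, F2344). Machine vertices: (122.8251,34.4267) → (21.9898,102.2071). Open path.

**Shape 2** — `<path>` regular polygon, stroke `#008000` → score (S463, F2344). Machine vertices: (108.1711,10.1808) → (86.6472,44.8270) → (105.8898,80.7905) → (146.6563,82.1076) → (168.1802,47.4614) → (148.9376,11.4979) → (108.1711,10.1808). Closed: final G1 returns to the first vertex.

**Shape 3** — `<path>` cubic bezier, stroke `#008000` → score (S463, F2344). Control points (SVG): P0=(133.2137,110.0106), P1=(138.9083,120.3480), P2=(5.2627,32.5492), P3=(17.1932,56.0875); sampled at t=k/6. Machine vertices: (133.2137,27.1655) → (125.7684,29.2050) → (103.0140,41.7819) → (72.8650,59.0774) → (43.2356,75.2728) → (22.0402,84.5494) → (17.1932,81.0886). Open path.

**Shape 4** — `<path>` regular polygon, stroke `#008000` → score (S463, F2344). Machine vertices: (158.2725,48.2371) → (130.0007,50.3852) → (145.9969,73.7953) → (158.2725,48.2371). Closed: final G1 returns to the first vertex.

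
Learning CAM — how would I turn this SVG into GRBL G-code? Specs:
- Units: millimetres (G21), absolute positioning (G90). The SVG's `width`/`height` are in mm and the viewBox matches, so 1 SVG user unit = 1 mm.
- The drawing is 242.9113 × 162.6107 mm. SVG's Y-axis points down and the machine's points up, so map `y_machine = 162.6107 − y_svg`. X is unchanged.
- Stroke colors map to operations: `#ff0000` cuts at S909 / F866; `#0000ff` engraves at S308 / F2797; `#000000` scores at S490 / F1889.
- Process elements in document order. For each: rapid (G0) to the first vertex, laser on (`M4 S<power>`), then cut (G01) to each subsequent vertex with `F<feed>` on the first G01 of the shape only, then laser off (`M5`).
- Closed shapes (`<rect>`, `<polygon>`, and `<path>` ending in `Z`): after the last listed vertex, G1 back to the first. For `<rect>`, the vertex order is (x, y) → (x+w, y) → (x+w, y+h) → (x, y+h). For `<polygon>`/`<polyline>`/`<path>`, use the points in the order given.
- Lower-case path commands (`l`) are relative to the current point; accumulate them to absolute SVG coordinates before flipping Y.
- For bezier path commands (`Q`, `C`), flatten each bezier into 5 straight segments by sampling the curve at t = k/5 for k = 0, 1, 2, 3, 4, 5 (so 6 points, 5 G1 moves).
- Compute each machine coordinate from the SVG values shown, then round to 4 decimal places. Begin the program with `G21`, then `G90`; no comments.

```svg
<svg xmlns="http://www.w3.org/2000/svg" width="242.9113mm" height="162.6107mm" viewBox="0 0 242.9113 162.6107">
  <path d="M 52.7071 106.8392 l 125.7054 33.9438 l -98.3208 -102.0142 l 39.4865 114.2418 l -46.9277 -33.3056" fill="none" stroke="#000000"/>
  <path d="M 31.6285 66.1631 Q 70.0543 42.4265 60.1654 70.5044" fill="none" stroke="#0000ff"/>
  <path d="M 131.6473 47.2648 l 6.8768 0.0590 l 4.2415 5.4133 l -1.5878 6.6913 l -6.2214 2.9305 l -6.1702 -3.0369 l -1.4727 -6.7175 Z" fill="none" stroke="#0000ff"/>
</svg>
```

1 u = 1 mm; y_m = 162.6107 − y.

[1] `<path>` open polyline, #000000→score S490 F1889: (52.7071,55.7715) → (178.4125,21.8277) → (80.0917,123.8419) → (119.5782,9.6001) → (72.6505,42.9057)

[2] `<path>` quadratic bezier, #0000ff→engrave S308 F2797: (31.6285,96.4476) → (45.0662,103.8697) → (54.6388,107.1466) → (60.3462,106.2783) → (62.1884,101.2649) → (60.1654,92.1063)

[3] `<path>` regular polygon, #0000ff→engrave S308 F2797: (131.6473,115.3459) → (138.5241,115.2869) → (142.7656,109.8736) → (141.1778,103.1823) → (134.9564,100.2518) → (128.7862,103.2887) → (127.3135,110.0062) → (131.6473,115.3459) (closed)

G21
G90
G0 X52.7071 Y55.7715
M4 S490
G01 X178.4125 Y21.8277 F1889
G01 X80.0917 Y123.8419
G01 X119.5782 Y9.6001
G01 X72.6505 Y42.9057
M5
G0 X31.6285 Y96.4476
M4 S308
G01 X45.0662 Y103.8697 F2797
G01 X54.6388 Y107.1466
G01 X60.3462 Y106.2783
G01 X62.1884 Y101.2649
G01 X60.1654 Y92.1063
M5
G0 X131.6473 Y115.3459
M4 S308
G01 X138.5241 Y115.2869 F2797
G01 X142.7656 Y109.8736
G01 X141.1778 Y103.1823
G01 X134.9564 Y100.2518
G01 X128.7862 Y103.2887
G01 X127.3135 Y110.0062
G01 X131.6473 Y115.3459
M5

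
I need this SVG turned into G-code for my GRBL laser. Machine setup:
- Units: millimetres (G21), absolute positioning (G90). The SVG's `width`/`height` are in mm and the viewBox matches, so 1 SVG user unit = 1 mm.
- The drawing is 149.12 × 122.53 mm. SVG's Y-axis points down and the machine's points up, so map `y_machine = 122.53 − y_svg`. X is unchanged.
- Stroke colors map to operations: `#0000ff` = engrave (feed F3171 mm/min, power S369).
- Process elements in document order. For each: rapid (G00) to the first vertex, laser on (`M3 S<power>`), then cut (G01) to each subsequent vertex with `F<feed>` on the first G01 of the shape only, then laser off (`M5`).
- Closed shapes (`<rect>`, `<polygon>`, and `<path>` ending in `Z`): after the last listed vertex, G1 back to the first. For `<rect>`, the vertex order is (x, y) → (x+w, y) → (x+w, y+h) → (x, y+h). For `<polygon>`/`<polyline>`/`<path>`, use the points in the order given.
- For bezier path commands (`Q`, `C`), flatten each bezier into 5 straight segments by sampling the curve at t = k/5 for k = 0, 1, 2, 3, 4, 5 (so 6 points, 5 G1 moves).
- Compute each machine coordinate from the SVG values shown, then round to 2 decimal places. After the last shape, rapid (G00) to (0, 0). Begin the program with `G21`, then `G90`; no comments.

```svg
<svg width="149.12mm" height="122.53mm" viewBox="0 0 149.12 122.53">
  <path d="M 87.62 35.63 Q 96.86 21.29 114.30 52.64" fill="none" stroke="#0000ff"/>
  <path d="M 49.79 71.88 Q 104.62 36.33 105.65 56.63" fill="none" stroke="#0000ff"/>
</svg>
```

viewBox `0 0 149.12 122.53` with mm width/height → 1 unit = 1 mm. Flip: y_m = 122.53 − y_svg.

**Shape 1** — `<path>` quadratic bezier, stroke `#0000ff` → engrave (S369, F3171). Control points (SVG): P0=(87.62,35.63), P1=(96.86,21.29), P2=(114.30,52.64); sampled at t=k/5. Machine vertices: (87.62,86.90) → (91.64,90.81) → (96.32,91.06) → (101.66,87.66) → (107.65,80.60) → (114.30,69.89). Open path.

**Shape 2** — `<path>` quadratic bezier, stroke `#0000ff` → engrave (S369, F3171). Control points (SVG): P0=(49.79,71.88), P1=(104.62,36.33), P2=(105.65,56.63); sampled at t=k/5. Machine vertices: (49.79,50.65) → (69.57,62.64) → (85.05,70.15) → (96.22,73.20) → (103.09,71.79) → (105.65,65.90). Open path.

G21
G90
G00 X87.62 Y86.90
M3 S369
G01 X91.64 Y90.81 F3171
G01 X96.32 Y91.06
G01 X101.66 Y87.66
G01 X107.65 Y80.60
G01 X114.30 Y69.89
M5
G00 X49.79 Y50.65
M3 S369
G01 X69.57 Y62.64 F3171
G01 X85.05 Y70.15
G01 X96.22 Y73.20
G01 X103.09 Y71.79
G01 X105.65 Y65.90
M5
G00 X0.00 Y0.00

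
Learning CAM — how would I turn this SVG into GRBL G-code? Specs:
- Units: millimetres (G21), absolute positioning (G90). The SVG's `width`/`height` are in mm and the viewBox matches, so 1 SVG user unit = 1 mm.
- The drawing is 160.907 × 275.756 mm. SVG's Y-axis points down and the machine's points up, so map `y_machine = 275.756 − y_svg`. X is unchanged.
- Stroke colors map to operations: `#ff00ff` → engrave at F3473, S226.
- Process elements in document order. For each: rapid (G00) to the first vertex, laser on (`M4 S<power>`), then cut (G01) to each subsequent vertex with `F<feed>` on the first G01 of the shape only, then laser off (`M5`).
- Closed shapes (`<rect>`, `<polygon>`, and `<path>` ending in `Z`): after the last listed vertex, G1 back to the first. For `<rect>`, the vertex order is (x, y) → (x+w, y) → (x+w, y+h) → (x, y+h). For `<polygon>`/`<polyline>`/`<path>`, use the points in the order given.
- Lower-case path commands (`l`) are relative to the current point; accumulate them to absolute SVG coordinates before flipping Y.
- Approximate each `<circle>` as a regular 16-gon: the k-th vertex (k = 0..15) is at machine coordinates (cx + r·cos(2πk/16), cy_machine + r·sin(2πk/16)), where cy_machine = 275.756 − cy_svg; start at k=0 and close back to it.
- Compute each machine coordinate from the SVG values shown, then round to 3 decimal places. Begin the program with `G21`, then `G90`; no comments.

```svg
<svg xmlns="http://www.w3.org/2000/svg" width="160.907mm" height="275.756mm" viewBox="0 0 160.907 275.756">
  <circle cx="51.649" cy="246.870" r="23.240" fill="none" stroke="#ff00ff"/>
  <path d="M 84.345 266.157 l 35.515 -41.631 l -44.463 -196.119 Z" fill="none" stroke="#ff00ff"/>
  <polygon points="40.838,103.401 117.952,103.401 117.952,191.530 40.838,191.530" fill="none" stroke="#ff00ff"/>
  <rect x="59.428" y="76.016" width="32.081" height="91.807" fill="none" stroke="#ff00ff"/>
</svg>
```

G21
G90
G00 X74.889 Y28.886
M4 S226
G01 X73.120 Y37.780 F3473
G01 X68.082 Y45.319
G01 X60.543 Y50.357
G01 X51.649 Y52.126
G01 X42.755 Y50.357
G01 X35.216 Y45.319
G01 X30.178 Y37.780
G01 X28.409 Y28.886
G01 X30.178 Y19.992
G01 X35.216 Y12.453
G01 X42.755 Y7.415
G01 X51.649 Y5.646
G01 X60.543 Y7.415
G01 X68.082 Y12.453
G01 X73.120 Y19.992
G01 X74.889 Y28.886
M5
G00 X84.345 Y9.599
M4 S226
G01 X119.860 Y51.230 F3473
G01 X75.397 Y247.349
G01 X84.345 Y9.599
M5
G00 X40.838 Y172.355
M4 S226
G01 X117.952 Y172.355 F3473
G01 X117.952 Y84.226
G01 X40.838 Y84.226
G01 X40.838 Y172.355
M5
G00 X59.428 Y199.740
M4 S226
G01 X91.509 Y199.740 F3473
G01 X91.509 Y107.933
G01 X59.428 Y107.933
G01 X59.428 Y199.740
M5

1 u = 1 mm; y_m = 275.756 − y.

[1] `<circle>` circle, #ff00ff→engrave S226 F3473: (74.889,28.886) → (73.120,37.780) → (68.082,45.319) → (60.543,50.357) → (51.649,52.126) → (42.755,50.357) → (35.216,45.319) → (30.178,37.780) → (28.409,28.886) → (30.178,19.992) → (35.216,12.453) → (42.755,7.415) → (51.649,5.646) → (60.543,7.415) → (68.082,12.453) → (73.120,19.992) → (74.889,28.886) (closed)

[2] `<path>` closed polygon, #ff00ff→engrave S226 F3473: (84.345,9.599) → (119.860,51.230) → (75.397,247.349) → (84.345,9.599) (closed)

[3] `<polygon>` rectangle, #ff00ff→engrave S226 F3473: (40.838,172.355) → (117.952,172.355) → (117.952,84.226) → (40.838,84.226) → (40.838,172.355) (closed)

[4] `<rect>` rectangle, #ff00ff→engrave S226 F3473: (59.428,199.740) → (91.509,199.740) → (91.509,107.933) → (59.428,107.933) → (59.428,199.740) (closed)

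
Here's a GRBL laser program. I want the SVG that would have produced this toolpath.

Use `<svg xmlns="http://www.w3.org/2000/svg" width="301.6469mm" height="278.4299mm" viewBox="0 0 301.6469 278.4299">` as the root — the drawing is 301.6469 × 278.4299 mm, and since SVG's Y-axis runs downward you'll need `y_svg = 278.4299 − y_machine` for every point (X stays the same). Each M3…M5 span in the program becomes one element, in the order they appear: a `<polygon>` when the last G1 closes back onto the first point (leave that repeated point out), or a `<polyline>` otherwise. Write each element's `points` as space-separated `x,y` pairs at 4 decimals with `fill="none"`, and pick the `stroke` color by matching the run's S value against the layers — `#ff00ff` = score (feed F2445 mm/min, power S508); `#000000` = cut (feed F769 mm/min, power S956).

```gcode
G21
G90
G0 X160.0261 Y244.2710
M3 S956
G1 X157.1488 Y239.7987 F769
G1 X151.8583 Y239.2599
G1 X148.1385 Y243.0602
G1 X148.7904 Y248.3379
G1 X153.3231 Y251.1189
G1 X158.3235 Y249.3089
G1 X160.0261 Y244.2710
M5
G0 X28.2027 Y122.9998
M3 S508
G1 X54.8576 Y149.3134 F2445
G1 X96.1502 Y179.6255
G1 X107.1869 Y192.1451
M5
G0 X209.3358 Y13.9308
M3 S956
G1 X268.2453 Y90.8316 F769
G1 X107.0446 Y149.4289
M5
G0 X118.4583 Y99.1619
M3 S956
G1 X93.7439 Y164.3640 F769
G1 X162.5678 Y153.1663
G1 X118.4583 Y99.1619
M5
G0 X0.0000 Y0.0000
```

Each laser-on run becomes one SVG element. Flip Y back into SVG space with y_svg = 278.4299 − y_machine.

Run 1: S956 ⇒ cut layer `#000000`. The run returns to its start, so emit a `<polygon>` with points (Y-flipped): 160.0261,34.1589 157.1488,38.6312 151.8583,39.1700 148.1385,35.3697 148.7904,30.0920 153.3231,27.3110 158.3235,29.1210.

Run 2: power S508 maps to stroke `#ff00ff` (score). The run is open, so emit a `<polyline>` with points (Y-flipped): 28.2027,155.4301 54.8576,129.1165 96.1502,98.8044 107.1869,86.2848.

Run 3: power S956 maps to stroke `#000000` (cut). The run is open, so emit a `<polyline>` with points (Y-flipped): 209.3358,264.4991 268.2453,187.5983 107.0446,129.0010.

Run 4: S956 ⇒ cut layer `#000000`. The run returns to its start, so emit a `<polygon>` with points (Y-flipped): 118.4583,179.2680 93.7439,114.0659 162.5678,125.2636.

<svg xmlns="http://www.w3.org/2000/svg" width="301.6469mm" height="278.4299mm" viewBox="0 0 301.6469 278.4299">
  <polygon points="160.0261,34.1589 157.1488,38.6312 151.8583,39.1700 148.1385,35.3697 148.7904,30.0920 153.3231,27.3110 158.3235,29.1210" fill="none" stroke="#000000"/>
  <polyline points="28.2027,155.4301 54.8576,129.1165 96.1502,98.8044 107.1869,86.2848" fill="none" stroke="#ff00ff"/>
  <polyline points="209.3358,264.4991 268.2453,187.5983 107.0446,129.0010" fill="none" stroke="#000000"/>
  <polygon points="118.4583,179.2680 93.7439,114.0659 162.5678,125.2636" fill="none" stroke="#000000"/>
</svg>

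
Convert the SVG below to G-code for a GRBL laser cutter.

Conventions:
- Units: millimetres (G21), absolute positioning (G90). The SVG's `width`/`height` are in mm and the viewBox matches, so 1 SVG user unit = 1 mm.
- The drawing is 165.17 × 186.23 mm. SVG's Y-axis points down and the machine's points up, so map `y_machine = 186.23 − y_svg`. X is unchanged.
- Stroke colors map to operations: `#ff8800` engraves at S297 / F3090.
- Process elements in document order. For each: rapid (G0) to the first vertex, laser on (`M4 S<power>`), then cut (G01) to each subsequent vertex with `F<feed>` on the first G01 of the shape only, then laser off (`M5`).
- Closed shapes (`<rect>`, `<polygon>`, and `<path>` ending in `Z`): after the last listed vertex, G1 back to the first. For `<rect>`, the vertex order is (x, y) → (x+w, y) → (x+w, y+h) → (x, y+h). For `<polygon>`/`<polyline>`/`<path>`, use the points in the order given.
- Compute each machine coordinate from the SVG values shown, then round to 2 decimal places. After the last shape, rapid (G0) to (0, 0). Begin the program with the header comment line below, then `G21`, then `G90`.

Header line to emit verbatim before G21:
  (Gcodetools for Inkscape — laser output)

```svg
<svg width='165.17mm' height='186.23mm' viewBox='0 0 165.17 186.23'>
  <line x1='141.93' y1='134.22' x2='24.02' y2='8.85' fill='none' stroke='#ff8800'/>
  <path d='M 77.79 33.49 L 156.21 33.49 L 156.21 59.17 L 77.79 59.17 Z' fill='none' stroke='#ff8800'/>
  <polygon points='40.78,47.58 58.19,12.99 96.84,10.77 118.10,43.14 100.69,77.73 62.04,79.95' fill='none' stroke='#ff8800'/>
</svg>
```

(Gcodetools for Inkscape — laser output)
G21
G90
G0 X141.93 Y52.01
M4 S297
G01 X24.02 Y177.38 F3090
M5
G0 X77.79 Y152.74
M4 S297
G01 X156.21 Y152.74 F3090
G01 X156.21 Y127.06
G01 X77.79 Y127.06
G01 X77.79 Y152.74
M5
G0 X40.78 Y138.65
M4 S297
G01 X58.19 Y173.24 F3090
G01 X96.84 Y175.46
G01 X118.10 Y143.09
G01 X100.69 Y108.50
G01 X62.04 Y106.28
G01 X40.78 Y138.65
M5
G0 X0.00 Y0.00

1 u = 1 mm; y_m = 186.23 − y.

[1] `<line>` line segment, #ff8800→engrave S297 F3090: (141.93,52.01) → (24.02,177.38)

[2] `<path>` rectangle, #ff8800→engrave S297 F3090: (77.79,152.74) → (156.21,152.74) → (156.21,127.06) → (77.79,127.06) → (77.79,152.74) (closed)

[3] `<polygon>` regular polygon, #ff8800→engrave S297 F3090: (40.78,138.65) → (58.19,173.24) → (96.84,175.46) → (118.10,143.09) → (100.69,108.50) → (62.04,106.28) → (40.78,138.65) (closed)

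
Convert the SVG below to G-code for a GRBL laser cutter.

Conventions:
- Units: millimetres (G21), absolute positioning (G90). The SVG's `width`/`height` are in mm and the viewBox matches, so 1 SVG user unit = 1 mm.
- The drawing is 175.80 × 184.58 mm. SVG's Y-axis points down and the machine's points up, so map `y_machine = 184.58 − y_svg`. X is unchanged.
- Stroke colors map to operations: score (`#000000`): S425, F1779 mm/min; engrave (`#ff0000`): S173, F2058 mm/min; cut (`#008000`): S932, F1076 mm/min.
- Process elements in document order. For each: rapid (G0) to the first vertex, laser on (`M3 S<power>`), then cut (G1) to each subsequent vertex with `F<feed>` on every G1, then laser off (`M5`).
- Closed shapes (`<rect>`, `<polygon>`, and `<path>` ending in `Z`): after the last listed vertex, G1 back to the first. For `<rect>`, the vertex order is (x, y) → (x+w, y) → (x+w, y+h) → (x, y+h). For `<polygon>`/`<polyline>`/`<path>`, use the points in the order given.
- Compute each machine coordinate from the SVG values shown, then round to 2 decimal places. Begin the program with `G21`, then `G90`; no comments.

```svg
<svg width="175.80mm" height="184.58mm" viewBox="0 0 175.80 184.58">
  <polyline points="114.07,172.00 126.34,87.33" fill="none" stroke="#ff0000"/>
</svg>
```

G21
G90
G0 X114.07 Y12.58
M3 S173
G1 X126.34 Y97.25 F2058
M5

viewBox `0 0 175.80 184.58` with mm width/height → 1 unit = 1 mm. Flip: y_m = 184.58 − y_svg.

**Shape 1** — `<polyline>` line segment, stroke `#ff0000` → engrave (S173, F2058). Machine vertices: (114.07,12.58) → (126.34,97.25). Open path.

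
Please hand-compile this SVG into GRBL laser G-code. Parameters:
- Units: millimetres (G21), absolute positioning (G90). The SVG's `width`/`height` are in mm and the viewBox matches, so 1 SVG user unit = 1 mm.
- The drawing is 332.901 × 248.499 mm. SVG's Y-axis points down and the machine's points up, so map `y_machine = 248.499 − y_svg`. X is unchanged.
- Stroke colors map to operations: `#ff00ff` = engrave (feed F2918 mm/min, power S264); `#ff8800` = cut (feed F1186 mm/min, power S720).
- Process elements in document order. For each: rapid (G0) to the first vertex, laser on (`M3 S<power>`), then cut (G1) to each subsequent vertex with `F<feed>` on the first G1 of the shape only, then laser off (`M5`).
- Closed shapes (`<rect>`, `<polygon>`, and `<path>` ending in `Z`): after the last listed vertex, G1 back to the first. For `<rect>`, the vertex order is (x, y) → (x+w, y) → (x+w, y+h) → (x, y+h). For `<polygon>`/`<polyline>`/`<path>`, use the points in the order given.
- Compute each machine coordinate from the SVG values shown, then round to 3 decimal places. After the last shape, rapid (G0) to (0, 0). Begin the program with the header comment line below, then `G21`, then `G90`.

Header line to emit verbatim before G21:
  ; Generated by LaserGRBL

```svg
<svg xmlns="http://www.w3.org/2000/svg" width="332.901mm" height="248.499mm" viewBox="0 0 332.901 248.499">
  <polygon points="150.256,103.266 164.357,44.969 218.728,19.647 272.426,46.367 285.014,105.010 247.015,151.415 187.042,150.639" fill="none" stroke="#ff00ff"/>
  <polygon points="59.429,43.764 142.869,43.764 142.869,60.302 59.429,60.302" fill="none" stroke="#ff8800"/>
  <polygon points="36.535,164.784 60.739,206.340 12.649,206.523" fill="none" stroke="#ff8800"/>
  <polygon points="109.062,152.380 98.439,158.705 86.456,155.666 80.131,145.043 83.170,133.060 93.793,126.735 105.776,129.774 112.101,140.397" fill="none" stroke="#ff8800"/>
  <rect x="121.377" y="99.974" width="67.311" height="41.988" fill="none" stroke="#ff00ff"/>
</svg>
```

; Generated by LaserGRBL
G21
G90
G0 X150.256 Y145.233
M3 S264
G1 X164.357 Y203.530 F2918
G1 X218.728 Y228.852
G1 X272.426 Y202.132
G1 X285.014 Y143.489
G1 X247.015 Y97.084
G1 X187.042 Y97.860
G1 X150.256 Y145.233
M5
G0 X59.429 Y204.735
M3 S720
G1 X142.869 Y204.735 F1186
G1 X142.869 Y188.197
G1 X59.429 Y188.197
G1 X59.429 Y204.735
M5
G0 X36.535 Y83.715
M3 S720
G1 X60.739 Y42.159 F1186
G1 X12.649 Y41.976
G1 X36.535 Y83.715
M5
G0 X109.062 Y96.119
M3 S720
G1 X98.439 Y89.794 F1186
G1 X86.456 Y92.833
G1 X80.131 Y103.456
G1 X83.170 Y115.439
G1 X93.793 Y121.764
G1 X105.776 Y118.725
G1 X112.101 Y108.102
G1 X109.062 Y96.119
M5
G0 X121.377 Y148.525
M3 S264
G1 X188.688 Y148.525 F2918
G1 X188.688 Y106.537
G1 X121.377 Y106.537
G1 X121.377 Y148.525
M5
G0 X0.000 Y0.000

1 u = 1 mm; y_m = 248.499 − y.

[1] `<polygon>` regular polygon, #ff00ff→engrave S264 F2918: (150.256,145.233) → (164.357,203.530) → (218.728,228.852) → (272.426,202.132) → (285.014,143.489) → (247.015,97.084) → (187.042,97.860) → (150.256,145.233) (closed)

[2] `<polygon>` rectangle, #ff8800→cut S720 F1186: (59.429,204.735) → (142.869,204.735) → (142.869,188.197) → (59.429,188.197) → (59.429,204.735) (closed)

[3] `<polygon>` regular polygon, #ff8800→cut S720 F1186: (36.535,83.715) → (60.739,42.159) → (12.649,41.976) → (36.535,83.715) (closed)

[4] `<polygon>` regular polygon, #ff8800→cut S720 F1186: (109.062,96.119) → (98.439,89.794) → (86.456,92.833) → (80.131,103.456) → (83.170,115.439) → (93.793,121.764) → (105.776,118.725) → (112.101,108.102) → (109.062,96.119) (closed)

[5] `<rect>` rectangle, #ff00ff→engrave S264 F2918: (121.377,148.525) → (188.688,148.525) → (188.688,106.537) → (121.377,106.537) → (121.377,148.525) (closed)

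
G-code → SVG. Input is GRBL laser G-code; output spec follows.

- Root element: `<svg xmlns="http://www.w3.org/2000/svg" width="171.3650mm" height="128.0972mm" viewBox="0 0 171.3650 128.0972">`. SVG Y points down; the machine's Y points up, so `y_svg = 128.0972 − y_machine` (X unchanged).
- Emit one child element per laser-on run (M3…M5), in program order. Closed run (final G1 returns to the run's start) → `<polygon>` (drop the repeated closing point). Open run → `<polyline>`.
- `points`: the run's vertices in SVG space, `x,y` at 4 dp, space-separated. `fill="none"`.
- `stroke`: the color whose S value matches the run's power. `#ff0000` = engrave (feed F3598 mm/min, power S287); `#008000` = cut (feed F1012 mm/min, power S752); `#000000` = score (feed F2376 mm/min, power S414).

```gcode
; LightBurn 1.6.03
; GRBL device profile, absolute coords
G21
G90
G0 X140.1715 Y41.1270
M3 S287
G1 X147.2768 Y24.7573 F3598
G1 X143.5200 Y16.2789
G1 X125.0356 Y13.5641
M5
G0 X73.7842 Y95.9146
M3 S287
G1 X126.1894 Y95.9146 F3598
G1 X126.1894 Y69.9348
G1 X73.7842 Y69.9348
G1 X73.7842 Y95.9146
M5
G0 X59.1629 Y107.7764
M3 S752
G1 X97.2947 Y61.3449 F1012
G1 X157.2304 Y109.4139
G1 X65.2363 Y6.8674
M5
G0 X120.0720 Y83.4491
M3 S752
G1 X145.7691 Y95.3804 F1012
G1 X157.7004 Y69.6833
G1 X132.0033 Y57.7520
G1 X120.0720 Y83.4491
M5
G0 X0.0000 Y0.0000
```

<svg xmlns="http://www.w3.org/2000/svg" width="171.3650mm" height="128.0972mm" viewBox="0 0 171.3650 128.0972">
  <polyline points="140.1715,86.9702 147.2768,103.3399 143.5200,111.8183 125.0356,114.5331" fill="none" stroke="#ff0000"/>
  <polygon points="73.7842,32.1826 126.1894,32.1826 126.1894,58.1624 73.7842,58.1624" fill="none" stroke="#ff0000"/>
  <polyline points="59.1629,20.3208 97.2947,66.7523 157.2304,18.6833 65.2363,121.2298" fill="none" stroke="#008000"/>
  <polygon points="120.0720,44.6481 145.7691,32.7168 157.7004,58.4139 132.0033,70.3452" fill="none" stroke="#008000"/>
</svg>

Machine Y-up, SVG Y-down with viewBox height 128.0972, so y_svg = 128.0972 − y_machine; X carries over.

Run 1: S287 ⇒ engrave layer `#ff0000`. The run is open, so emit a `<polyline>` with points (Y-flipped): 140.1715,86.9702 147.2768,103.3399 143.5200,111.8183 125.0356,114.5331.

Run 2: the run's S287 means `#ff0000` (engrave). The run returns to its start, so emit a `<polygon>` with points (Y-flipped): 73.7842,32.1826 126.1894,32.1826 126.1894,58.1624 73.7842,58.1624.

Run 3: S752 ⇒ cut layer `#008000`. The run is open, so emit a `<polyline>` with points (Y-flipped): 59.1629,20.3208 97.2947,66.7523 157.2304,18.6833 65.2363,121.2298.

Run 4: the run's S752 means `#008000` (cut). The run returns to its start, so emit a `<polygon>` with points (Y-flipped): 120.0720,44.6481 145.7691,32.7168 157.7004,58.4139 132.0033,70.3452.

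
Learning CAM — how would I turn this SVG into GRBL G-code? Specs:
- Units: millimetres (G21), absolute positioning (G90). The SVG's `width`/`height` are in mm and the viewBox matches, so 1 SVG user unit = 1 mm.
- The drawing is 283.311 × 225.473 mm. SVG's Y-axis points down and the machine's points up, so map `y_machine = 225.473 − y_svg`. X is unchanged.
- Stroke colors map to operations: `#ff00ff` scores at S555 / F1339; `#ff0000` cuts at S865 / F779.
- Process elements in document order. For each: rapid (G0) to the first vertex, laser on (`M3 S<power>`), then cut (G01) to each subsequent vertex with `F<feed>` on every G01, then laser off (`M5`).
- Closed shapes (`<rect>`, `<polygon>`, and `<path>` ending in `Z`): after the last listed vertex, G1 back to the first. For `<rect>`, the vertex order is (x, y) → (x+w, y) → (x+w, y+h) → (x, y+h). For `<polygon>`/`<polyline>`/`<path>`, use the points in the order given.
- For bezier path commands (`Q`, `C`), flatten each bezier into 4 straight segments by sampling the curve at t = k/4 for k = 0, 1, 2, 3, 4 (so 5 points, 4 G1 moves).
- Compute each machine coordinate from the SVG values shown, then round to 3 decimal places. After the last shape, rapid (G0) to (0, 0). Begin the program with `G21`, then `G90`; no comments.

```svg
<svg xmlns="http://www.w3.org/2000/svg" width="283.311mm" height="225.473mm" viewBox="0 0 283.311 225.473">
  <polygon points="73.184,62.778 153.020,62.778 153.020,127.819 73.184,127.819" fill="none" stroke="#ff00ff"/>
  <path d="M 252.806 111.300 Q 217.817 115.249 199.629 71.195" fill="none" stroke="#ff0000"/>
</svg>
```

Since the viewBox matches the mm dimensions, user units are millimetres directly. The only transform is the Y-flip y_m = 225.473 − y_svg.

Shape 1 is a rectangle drawn with `<polygon>`. Its stroke #ff00ff means score at S555, F1339. After flipping Y the toolpath is (73.184,162.695) → (153.020,162.695) → (153.020,97.654) → (73.184,97.654) → (73.184,162.695), returning to the start.

Shape 2 is a quadratic bezier drawn with `<path>`. Its stroke #ff0000 means cut at S865, F779. After flipping Y the toolpath is (252.806,114.173) → (236.362,115.199) → (222.017,122.225) → (209.773,135.251) → (199.629,154.278).

G21
G90
G0 X73.184 Y162.695
M3 S555
G01 X153.020 Y162.695 F1339
G01 X153.020 Y97.654 F1339
G01 X73.184 Y97.654 F1339
G01 X73.184 Y162.695 F1339
M5
G0 X252.806 Y114.173
M3 S865
G01 X236.362 Y115.199 F779
G01 X222.017 Y122.225 F779
G01 X209.773 Y135.251 F779
G01 X199.629 Y154.278 F779
M5
G0 X0.000 Y0.000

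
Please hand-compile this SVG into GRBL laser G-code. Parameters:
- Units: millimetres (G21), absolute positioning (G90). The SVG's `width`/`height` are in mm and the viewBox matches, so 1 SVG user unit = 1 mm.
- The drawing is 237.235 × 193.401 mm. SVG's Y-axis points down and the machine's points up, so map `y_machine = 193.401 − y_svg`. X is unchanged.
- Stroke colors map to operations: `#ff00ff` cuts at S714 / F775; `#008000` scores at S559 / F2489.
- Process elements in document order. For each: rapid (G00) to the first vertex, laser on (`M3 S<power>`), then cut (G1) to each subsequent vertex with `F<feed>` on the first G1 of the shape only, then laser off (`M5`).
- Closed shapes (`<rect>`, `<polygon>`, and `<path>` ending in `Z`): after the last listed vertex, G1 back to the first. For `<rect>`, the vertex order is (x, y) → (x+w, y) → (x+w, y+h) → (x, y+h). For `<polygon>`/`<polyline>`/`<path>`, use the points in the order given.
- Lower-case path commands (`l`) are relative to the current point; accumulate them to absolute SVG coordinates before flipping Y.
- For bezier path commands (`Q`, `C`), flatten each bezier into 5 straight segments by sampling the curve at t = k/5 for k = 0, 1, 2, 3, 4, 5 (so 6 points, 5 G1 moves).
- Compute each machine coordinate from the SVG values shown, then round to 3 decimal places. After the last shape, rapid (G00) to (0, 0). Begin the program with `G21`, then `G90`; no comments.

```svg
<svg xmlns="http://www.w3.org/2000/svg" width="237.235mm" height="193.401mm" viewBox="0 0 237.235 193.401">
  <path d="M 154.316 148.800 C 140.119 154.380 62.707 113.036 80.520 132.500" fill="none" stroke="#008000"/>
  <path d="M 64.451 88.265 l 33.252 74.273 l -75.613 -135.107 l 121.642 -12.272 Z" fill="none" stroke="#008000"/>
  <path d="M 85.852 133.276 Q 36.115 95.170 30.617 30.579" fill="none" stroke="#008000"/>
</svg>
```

G21
G90
G00 X154.316 Y44.601
M3 S559
G1 X139.480 Y46.022 F2489
G1 X117.077 Y53.534
G1 X94.712 Y61.965
G1 X79.992 Y66.144
G1 X80.520 Y60.901
M5
G00 X64.451 Y105.136
M3 S559
G1 X97.703 Y30.863 F2489
G1 X22.090 Y165.970
G1 X143.732 Y178.242
G1 X64.451 Y105.136
M5
G00 X85.852 Y60.125
M3 S559
G1 X67.727 Y76.427 F2489
G1 X53.141 Y94.847
G1 X42.094 Y115.387
G1 X34.586 Y138.045
G1 X30.617 Y162.822
M5
G00 X0.000 Y0.000

viewBox `0 0 237.235 193.401` with mm width/height → 1 unit = 1 mm. Flip: y_m = 193.401 − y_svg.

**Shape 1** — `<path>` cubic bezier, stroke `#008000` → score (S559, F2489). Control points (SVG): P0=(154.316,148.800), P1=(140.119,154.380), P2=(62.707,113.036), P3=(80.520,132.500); sampled at t=k/5. Machine vertices: (154.316,44.601) → (139.480,46.022) → (117.077,53.534) → (94.712,61.965) → (79.992,66.144) → (80.520,60.901). Open path.

**Shape 2** — `<path>` closed polygon, stroke `#008000` → score (S559, F2489). Machine vertices: (64.451,105.136) → (97.703,30.863) → (22.090,165.970) → (143.732,178.242) → (64.451,105.136). Closed: final G1 returns to the first vertex.

**Shape 3** — `<path>` quadratic bezier, stroke `#008000` → score (S559, F2489). Control points (SVG): P0=(85.852,133.276), P1=(36.115,95.170), P2=(30.617,30.579); sampled at t=k/5. Machine vertices: (85.852,60.125) → (67.727,76.427) → (53.141,94.847) → (42.094,115.387) → (34.586,138.045) → (30.617,162.822). Open path.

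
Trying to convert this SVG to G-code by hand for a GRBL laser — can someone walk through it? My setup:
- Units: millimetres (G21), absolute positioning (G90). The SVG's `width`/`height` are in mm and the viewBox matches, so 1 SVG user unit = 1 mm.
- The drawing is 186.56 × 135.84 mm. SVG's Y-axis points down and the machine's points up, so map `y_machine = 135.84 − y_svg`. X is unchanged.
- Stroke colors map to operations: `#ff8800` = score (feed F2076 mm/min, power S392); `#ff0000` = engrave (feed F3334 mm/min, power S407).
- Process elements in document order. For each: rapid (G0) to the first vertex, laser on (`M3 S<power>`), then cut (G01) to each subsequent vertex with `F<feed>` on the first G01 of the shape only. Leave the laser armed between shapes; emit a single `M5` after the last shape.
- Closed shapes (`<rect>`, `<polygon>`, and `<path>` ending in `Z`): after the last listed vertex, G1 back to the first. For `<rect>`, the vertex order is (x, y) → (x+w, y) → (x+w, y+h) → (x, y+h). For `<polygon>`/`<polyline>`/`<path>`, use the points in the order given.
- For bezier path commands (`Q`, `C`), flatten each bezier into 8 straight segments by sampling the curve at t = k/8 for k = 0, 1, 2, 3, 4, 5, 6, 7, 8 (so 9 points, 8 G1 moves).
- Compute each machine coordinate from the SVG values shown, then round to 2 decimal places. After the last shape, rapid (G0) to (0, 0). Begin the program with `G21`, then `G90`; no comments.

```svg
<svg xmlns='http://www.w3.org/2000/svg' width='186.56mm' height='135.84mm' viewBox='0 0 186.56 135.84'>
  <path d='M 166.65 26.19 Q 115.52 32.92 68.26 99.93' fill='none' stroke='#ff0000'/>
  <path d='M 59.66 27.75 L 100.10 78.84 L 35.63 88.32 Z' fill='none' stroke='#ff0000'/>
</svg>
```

G21
G90
G0 X166.65 Y109.65
M3 S407
G01 X153.93 Y107.03 F3334
G01 X141.33 Y102.52
G01 X128.85 Y96.13
G01 X116.49 Y87.85
G01 X104.25 Y77.69
G01 X92.13 Y65.65
G01 X80.14 Y51.72
G01 X68.26 Y35.91
G0 X59.66 Y108.09
M3 S407
G01 X100.10 Y57.00 F3334
G01 X35.63 Y47.52
G01 X59.66 Y108.09
M5
G0 X0.00 Y0.00

viewBox `0 0 186.56 135.84` with mm width/height → 1 unit = 1 mm. Flip: y_m = 135.84 − y_svg.

**Shape 1** — `<path>` quadratic bezier, stroke `#ff0000` → engrave (S407, F3334). Control points (SVG): P0=(166.65,26.19), P1=(115.52,32.92), P2=(68.26,99.93); sampled at t=k/8. Machine vertices: (166.65,109.65) → (153.93,107.03) → (141.33,102.52) → (128.85,96.13) → (116.49,87.85) → (104.25,77.69) → (92.13,65.65) → (80.14,51.72) → (68.26,35.91). Open path.

**Shape 2** — `<path>` regular polygon, stroke `#ff0000` → engrave (S407, F3334). Machine vertices: (59.66,108.09) → (100.10,57.00) → (35.63,47.52) → (59.66,108.09). Closed: final G1 returns to the first vertex.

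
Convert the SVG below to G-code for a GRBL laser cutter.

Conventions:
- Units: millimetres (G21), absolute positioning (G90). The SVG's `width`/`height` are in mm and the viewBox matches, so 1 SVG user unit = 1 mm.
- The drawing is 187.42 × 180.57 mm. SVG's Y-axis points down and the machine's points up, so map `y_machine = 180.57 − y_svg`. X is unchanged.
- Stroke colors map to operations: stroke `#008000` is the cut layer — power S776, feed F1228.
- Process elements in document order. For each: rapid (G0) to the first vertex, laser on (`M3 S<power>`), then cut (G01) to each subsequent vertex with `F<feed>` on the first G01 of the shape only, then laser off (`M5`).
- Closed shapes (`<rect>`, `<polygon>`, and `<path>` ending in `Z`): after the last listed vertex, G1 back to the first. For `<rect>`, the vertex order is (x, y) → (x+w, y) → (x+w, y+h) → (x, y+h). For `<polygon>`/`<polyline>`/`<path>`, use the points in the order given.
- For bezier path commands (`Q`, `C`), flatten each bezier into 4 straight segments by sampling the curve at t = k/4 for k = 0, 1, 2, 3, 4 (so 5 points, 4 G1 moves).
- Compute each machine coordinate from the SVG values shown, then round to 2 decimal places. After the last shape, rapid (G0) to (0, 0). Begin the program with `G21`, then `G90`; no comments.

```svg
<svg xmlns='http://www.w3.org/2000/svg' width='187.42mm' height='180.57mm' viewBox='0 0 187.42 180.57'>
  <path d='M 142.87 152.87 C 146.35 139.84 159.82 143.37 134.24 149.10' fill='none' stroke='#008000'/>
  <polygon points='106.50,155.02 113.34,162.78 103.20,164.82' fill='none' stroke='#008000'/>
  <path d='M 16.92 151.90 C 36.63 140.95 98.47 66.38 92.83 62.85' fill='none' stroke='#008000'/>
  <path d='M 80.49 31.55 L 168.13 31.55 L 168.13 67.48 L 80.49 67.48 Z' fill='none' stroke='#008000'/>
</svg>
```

G21
G90
G0 X142.87 Y27.70
M3 S776
G01 X146.59 Y34.59 F1228
G01 X149.45 Y36.62
G01 X146.87 Y35.13
G01 X134.24 Y31.47
M5
G0 X106.50 Y25.55
M3 S776
G01 X113.34 Y17.79 F1228
G01 X103.20 Y15.75
G01 X106.50 Y25.55
M5
G0 X16.92 Y28.67
M3 S776
G01 X37.89 Y46.71 F1228
G01 X64.38 Y75.98
G01 X86.12 Y103.86
G01 X92.83 Y117.72
M5
G0 X80.49 Y149.02
M3 S776
G01 X168.13 Y149.02 F1228
G01 X168.13 Y113.09
G01 X80.49 Y113.09
G01 X80.49 Y149.02
M5
G0 X0.00 Y0.00

viewBox `0 0 187.42 180.57` with mm width/height → 1 unit = 1 mm. Flip: y_m = 180.57 − y_svg.

**Shape 1** — `<path>` cubic bezier, stroke `#008000` → cut (S776, F1228). Control points (SVG): P0=(142.87,152.87), P1=(146.35,139.84), P2=(159.82,143.37), P3=(134.24,149.10); sampled at t=k/4. Machine vertices: (142.87,27.70) → (146.59,34.59) → (149.45,36.62) → (146.87,35.13) → (134.24,31.47). Open path.

**Shape 2** — `<polygon>` regular polygon, stroke `#008000` → cut (S776, F1228). Machine vertices: (106.50,25.55) → (113.34,17.79) → (103.20,15.75) → (106.50,25.55). Closed: final G1 returns to the first vertex.

**Shape 3** — `<path>` cubic bezier, stroke `#008000` → cut (S776, F1228). Control points (SVG): P0=(16.92,151.90), P1=(36.63,140.95), P2=(98.47,66.38), P3=(92.83,62.85); sampled at t=k/4. Machine vertices: (16.92,28.67) → (37.89,46.71) → (64.38,75.98) → (86.12,103.86) → (92.83,117.72). Open path.

**Shape 4** — `<path>` rectangle, stroke `#008000` → cut (S776, F1228). Machine vertices: (80.49,149.02) → (168.13,149.02) → (168.13,113.09) → (80.49,113.09) → (80.49,149.02). Closed: final G1 returns to the first vertex.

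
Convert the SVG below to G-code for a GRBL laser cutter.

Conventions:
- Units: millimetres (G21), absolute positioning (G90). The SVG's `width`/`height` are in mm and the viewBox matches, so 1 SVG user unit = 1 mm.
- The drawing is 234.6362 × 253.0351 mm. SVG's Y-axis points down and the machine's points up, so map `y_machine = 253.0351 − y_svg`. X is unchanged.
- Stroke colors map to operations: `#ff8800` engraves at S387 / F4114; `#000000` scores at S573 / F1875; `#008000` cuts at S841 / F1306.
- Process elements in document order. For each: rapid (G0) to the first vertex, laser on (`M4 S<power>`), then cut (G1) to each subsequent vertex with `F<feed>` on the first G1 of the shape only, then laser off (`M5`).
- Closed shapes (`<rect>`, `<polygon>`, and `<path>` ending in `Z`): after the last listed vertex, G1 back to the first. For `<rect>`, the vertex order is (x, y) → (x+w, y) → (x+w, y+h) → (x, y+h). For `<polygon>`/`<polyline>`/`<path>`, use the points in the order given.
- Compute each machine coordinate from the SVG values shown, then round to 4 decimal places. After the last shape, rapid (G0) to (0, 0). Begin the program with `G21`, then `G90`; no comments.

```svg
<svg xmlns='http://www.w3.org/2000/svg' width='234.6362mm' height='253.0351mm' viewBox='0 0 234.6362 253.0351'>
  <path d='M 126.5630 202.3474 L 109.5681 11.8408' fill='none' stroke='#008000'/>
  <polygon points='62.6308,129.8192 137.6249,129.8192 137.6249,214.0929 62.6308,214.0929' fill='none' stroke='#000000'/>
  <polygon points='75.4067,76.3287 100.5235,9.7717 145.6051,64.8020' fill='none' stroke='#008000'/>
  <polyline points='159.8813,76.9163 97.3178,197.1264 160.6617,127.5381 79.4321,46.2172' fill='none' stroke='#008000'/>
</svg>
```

viewBox `0 0 234.6362 253.0351` with mm width/height → 1 unit = 1 mm. Flip: y_m = 253.0351 − y_svg.

**Shape 1** — `<path>` line segment, stroke `#008000` → cut (S841, F1306). Machine vertices: (126.5630,50.6877) → (109.5681,241.1943). Open path.

**Shape 2** — `<polygon>` rectangle, stroke `#000000` → score (S573, F1875). Machine vertices: (62.6308,123.2159) → (137.6249,123.2159) → (137.6249,38.9422) → (62.6308,38.9422) → (62.6308,123.2159). Closed: final G1 returns to the first vertex.

**Shape 3** — `<polygon>` regular polygon, stroke `#008000` → cut (S841, F1306). Machine vertices: (75.4067,176.7064) → (100.5235,243.2634) → (145.6051,188.2331) → (75.4067,176.7064). Closed: final G1 returns to the first vertex.

**Shape 4** — `<polyline>` open polyline, stroke `#008000` → cut (S841, F1306). Machine vertices: (159.8813,176.1188) → (97.3178,55.9087) → (160.6617,125.4970) → (79.4321,206.8179). Open path.

G21
G90
G0 X126.5630 Y50.6877
M4 S841
G1 X109.5681 Y241.1943 F1306
M5
G0 X62.6308 Y123.2159
M4 S573
G1 X137.6249 Y123.2159 F1875
G1 X137.6249 Y38.9422
G1 X62.6308 Y38.9422
G1 X62.6308 Y123.2159
M5
G0 X75.4067 Y176.7064
M4 S841
G1 X100.5235 Y243.2634 F1306
G1 X145.6051 Y188.2331
G1 X75.4067 Y176.7064
M5
G0 X159.8813 Y176.1188
M4 S841
G1 X97.3178 Y55.9087 F1306
G1 X160.6617 Y125.4970
G1 X79.4321 Y206.8179
M5
G0 X0.0000 Y0.0000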